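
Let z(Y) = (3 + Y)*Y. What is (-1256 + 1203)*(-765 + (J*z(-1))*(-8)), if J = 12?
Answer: 30369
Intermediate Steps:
z(Y) = Y*(3 + Y)
(-1256 + 1203)*(-765 + (J*z(-1))*(-8)) = (-1256 + 1203)*(-765 + (12*(-(3 - 1)))*(-8)) = -53*(-765 + (12*(-1*2))*(-8)) = -53*(-765 + (12*(-2))*(-8)) = -53*(-765 - 24*(-8)) = -53*(-765 + 192) = -53*(-573) = 30369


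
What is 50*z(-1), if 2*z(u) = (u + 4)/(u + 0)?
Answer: -75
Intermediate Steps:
z(u) = (4 + u)/(2*u) (z(u) = ((u + 4)/(u + 0))/2 = ((4 + u)/u)/2 = (4 + u)/(2*u))
50*z(-1) = 50*((½)*(4 - 1)/(-1)) = 50*((½)*(-1)*3) = 50*(-3/2) = -75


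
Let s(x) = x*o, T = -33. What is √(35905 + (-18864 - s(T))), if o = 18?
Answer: √17635 ≈ 132.80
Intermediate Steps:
s(x) = 18*x (s(x) = x*18 = 18*x)
√(35905 + (-18864 - s(T))) = √(35905 + (-18864 - 18*(-33))) = √(35905 + (-18864 - 1*(-594))) = √(35905 + (-18864 + 594)) = √(35905 - 18270) = √17635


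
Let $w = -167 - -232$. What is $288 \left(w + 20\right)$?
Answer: $24480$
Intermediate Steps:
$w = 65$ ($w = -167 + 232 = 65$)
$288 \left(w + 20\right) = 288 \left(65 + 20\right) = 288 \cdot 85 = 24480$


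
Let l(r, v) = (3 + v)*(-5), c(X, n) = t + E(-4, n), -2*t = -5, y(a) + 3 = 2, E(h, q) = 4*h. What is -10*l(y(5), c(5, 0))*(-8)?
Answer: 4200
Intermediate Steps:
y(a) = -1 (y(a) = -3 + 2 = -1)
t = 5/2 (t = -1/2*(-5) = 5/2 ≈ 2.5000)
c(X, n) = -27/2 (c(X, n) = 5/2 + 4*(-4) = 5/2 - 16 = -27/2)
l(r, v) = -15 - 5*v
-10*l(y(5), c(5, 0))*(-8) = -10*(-15 - 5*(-27/2))*(-8) = -10*(-15 + 135/2)*(-8) = -10*105/2*(-8) = -525*(-8) = 4200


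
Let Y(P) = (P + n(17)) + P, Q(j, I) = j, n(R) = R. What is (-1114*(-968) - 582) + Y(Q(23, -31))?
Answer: 1077833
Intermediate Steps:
Y(P) = 17 + 2*P (Y(P) = (P + 17) + P = (17 + P) + P = 17 + 2*P)
(-1114*(-968) - 582) + Y(Q(23, -31)) = (-1114*(-968) - 582) + (17 + 2*23) = (1078352 - 582) + (17 + 46) = 1077770 + 63 = 1077833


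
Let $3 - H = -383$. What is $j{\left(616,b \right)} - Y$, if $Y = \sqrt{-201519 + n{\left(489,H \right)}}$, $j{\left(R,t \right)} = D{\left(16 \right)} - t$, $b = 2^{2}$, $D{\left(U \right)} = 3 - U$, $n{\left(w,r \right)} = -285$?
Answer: $-17 - 2 i \sqrt{50451} \approx -17.0 - 449.23 i$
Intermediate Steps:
$H = 386$ ($H = 3 - -383 = 3 + 383 = 386$)
$b = 4$
$j{\left(R,t \right)} = -13 - t$ ($j{\left(R,t \right)} = \left(3 - 16\right) - t = -13 - t$)
$Y = 2 i \sqrt{50451}$ ($Y = \sqrt{-201519 - 285} = \sqrt{-201804} = 2 i \sqrt{50451} \approx 449.23 i$)
$j{\left(616,b \right)} - Y = \left(-13 - 4\right) - 2 i \sqrt{50451} = -17 - 2 i \sqrt{50451}$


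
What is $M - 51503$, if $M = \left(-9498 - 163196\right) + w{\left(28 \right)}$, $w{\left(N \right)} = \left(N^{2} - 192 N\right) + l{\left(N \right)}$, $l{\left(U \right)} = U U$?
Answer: $-228005$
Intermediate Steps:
$l{\left(U \right)} = U^{2}$
$w{\left(N \right)} = - 192 N + 2 N^{2}$ ($w{\left(N \right)} = \left(N^{2} - 192 N\right) + N^{2} = - 192 N + 2 N^{2}$)
$M = -176502$ ($M = \left(-9498 - 163196\right) + 2 \cdot 28 \left(-96 + 28\right) = -172694 + 2 \cdot 28 \left(-68\right) = -172694 - 3808 = -176502$)
$M - 51503 = -176502 - 51503 = -228005$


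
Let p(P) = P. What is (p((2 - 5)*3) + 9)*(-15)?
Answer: 0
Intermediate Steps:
(p((2 - 5)*3) + 9)*(-15) = ((2 - 5)*3 + 9)*(-15) = (-3*3 + 9)*(-15) = (-9 + 9)*(-15) = 0*(-15) = 0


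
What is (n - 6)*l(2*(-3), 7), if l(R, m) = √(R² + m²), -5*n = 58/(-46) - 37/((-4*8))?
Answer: -22003*√85/3680 ≈ -55.124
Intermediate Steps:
n = 77/3680 (n = -(58/(-46) - 37/((-4*8)))/5 = -(58*(-1/46) - 37/(-32))/5 = -(-29/23 - 37*(-1/32))/5 = -(-29/23 + 37/32)/5 = -⅕*(-77/736) = 77/3680 ≈ 0.020924)
(n - 6)*l(2*(-3), 7) = (77/3680 - 6)*√((2*(-3))² + 7²) = -22003*√((-6)² + 49)/3680 = -22003*√(36 + 49)/3680 = -22003*√85/3680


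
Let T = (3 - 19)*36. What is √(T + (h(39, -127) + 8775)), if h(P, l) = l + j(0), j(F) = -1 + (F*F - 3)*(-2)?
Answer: √8077 ≈ 89.872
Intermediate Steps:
j(F) = 5 - 2*F² (j(F) = -1 + (F² - 3)*(-2) = -1 + (-3 + F²)*(-2) = -1 + (6 - 2*F²) = 5 - 2*F²)
T = -576 (T = -16*36 = -576)
h(P, l) = 5 + l (h(P, l) = l + (5 - 2*0²) = l + (5 - 2*0) = l + (5 + 0) = l + 5 = 5 + l)
√(T + (h(39, -127) + 8775)) = √(-576 + ((5 - 127) + 8775)) = √(-576 + (-122 + 8775)) = √(-576 + 8653) = √8077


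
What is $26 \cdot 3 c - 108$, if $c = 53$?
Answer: $4026$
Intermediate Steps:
$26 \cdot 3 c - 108 = 26 \cdot 3 \cdot 53 - 108 = 78 \cdot 53 - 108 = 4134 - 108 = 4026$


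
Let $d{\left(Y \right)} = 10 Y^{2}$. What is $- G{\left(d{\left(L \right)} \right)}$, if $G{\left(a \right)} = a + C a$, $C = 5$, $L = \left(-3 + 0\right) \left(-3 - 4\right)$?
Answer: $-26460$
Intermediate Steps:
$L = 21$ ($L = \left(-3\right) \left(-7\right) = 21$)
$G{\left(a \right)} = 6 a$ ($G{\left(a \right)} = a + 5 a = 6 a$)
$- G{\left(d{\left(L \right)} \right)} = - 6 \cdot 10 \cdot 21^{2} = - 6 \cdot 10 \cdot 441 = - 6 \cdot 4410 = \left(-1\right) 26460 = -26460$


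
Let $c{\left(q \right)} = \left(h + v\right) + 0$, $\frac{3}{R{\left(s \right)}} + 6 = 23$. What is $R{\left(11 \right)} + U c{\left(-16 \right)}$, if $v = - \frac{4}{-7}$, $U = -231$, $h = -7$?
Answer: $\frac{25248}{17} \approx 1485.2$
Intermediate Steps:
$v = \frac{4}{7}$ ($v = \left(-4\right) \left(- \frac{1}{7}\right) = \frac{4}{7} \approx 0.57143$)
$R{\left(s \right)} = \frac{3}{17}$ ($R{\left(s \right)} = \frac{3}{-6 + 23} = \frac{3}{17}$)
$c{\left(q \right)} = - \frac{45}{7}$ ($c{\left(q \right)} = \left(-7 + \frac{4}{7}\right) + 0 = - \frac{45}{7} + 0 = - \frac{45}{7}$)
$R{\left(11 \right)} + U c{\left(-16 \right)} = \frac{3}{17} - -1485 = \frac{3}{17} + 1485 = \frac{25248}{17}$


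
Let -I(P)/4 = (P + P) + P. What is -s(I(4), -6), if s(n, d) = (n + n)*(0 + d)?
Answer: -576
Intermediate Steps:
I(P) = -12*P (I(P) = -4*((P + P) + P) = -4*(2*P + P) = -12*P)
s(n, d) = 2*d*n (s(n, d) = (2*n)*d = 2*d*n)
-s(I(4), -6) = -2*(-6)*(-12*4) = -2*(-6)*(-48) = -1*576 = -576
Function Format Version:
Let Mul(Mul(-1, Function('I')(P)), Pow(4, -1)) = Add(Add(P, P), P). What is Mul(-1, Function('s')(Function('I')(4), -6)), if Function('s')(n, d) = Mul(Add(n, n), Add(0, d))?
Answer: -576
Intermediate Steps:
Function('I')(P) = Mul(-12, P) (Function('I')(P) = Mul(-4, Add(Add(P, P), P)) = Mul(-4, Add(Mul(2, P), P)) = Mul(-4, Mul(3, P)) = Mul(-12, P))
Function('s')(n, d) = Mul(2, d, n) (Function('s')(n, d) = Mul(Mul(2, n), d) = Mul(2, d, n))
Mul(-1, Function('s')(Function('I')(4), -6)) = Mul(-1, Mul(2, -6, Mul(-12, 4))) = Mul(-1, Mul(2, -6, -48)) = Mul(-1, 576) = -576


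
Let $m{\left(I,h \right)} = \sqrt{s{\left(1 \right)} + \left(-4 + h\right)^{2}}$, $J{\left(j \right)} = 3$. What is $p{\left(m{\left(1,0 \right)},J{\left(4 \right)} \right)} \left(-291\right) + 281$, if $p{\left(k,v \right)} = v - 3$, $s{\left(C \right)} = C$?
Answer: $281$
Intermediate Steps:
$m{\left(I,h \right)} = \sqrt{1 + \left(-4 + h\right)^{2}}$
$p{\left(k,v \right)} = -3 + v$ ($p{\left(k,v \right)} = v - 3 = -3 + v$)
$p{\left(m{\left(1,0 \right)},J{\left(4 \right)} \right)} \left(-291\right) + 281 = \left(-3 + 3\right) \left(-291\right) + 281 = 0 \left(-291\right) + 281 = 0 + 281 = 281$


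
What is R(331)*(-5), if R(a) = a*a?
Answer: -547805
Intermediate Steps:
R(a) = a**2
R(331)*(-5) = 331**2*(-5) = 109561*(-5) = -547805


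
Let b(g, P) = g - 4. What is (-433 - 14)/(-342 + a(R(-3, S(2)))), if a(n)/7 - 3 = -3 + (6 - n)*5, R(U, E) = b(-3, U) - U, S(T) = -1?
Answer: -447/8 ≈ -55.875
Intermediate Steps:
b(g, P) = -4 + g
R(U, E) = -7 - U (R(U, E) = (-4 - 3) - U = -7 - U)
a(n) = 210 - 35*n (a(n) = 21 + 7*(-3 + (6 - n)*5) = 21 + 7*(-3 + (30 - 5*n)) = 21 + 7*(27 - 5*n) = 21 + (189 - 35*n) = 210 - 35*n)
(-433 - 14)/(-342 + a(R(-3, S(2)))) = (-433 - 14)/(-342 + (210 - 35*(-7 - 1*(-3)))) = -447/(-342 + (210 - 35*(-7 + 3))) = -447/(-342 + (210 - 35*(-4))) = -447/(-342 + (210 + 140)) = -447/(-342 + 350) = -447/8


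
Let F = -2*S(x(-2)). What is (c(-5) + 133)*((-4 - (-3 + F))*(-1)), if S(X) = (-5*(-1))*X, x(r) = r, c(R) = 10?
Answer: 3003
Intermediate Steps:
S(X) = 5*X
F = 20 (F = -10*(-2) = -2*(-10) = 20)
(c(-5) + 133)*((-4 - (-3 + F))*(-1)) = (10 + 133)*((-4 - (-3 + 20))*(-1)) = 143*((-4 - 1*17)*(-1)) = 143*((-4 - 17)*(-1)) = 143*(-21*(-1)) = 143*21 = 3003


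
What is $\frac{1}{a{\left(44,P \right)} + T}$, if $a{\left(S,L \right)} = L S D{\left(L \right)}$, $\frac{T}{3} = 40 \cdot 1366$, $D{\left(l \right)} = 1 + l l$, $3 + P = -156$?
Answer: $- \frac{1}{176708952} \approx -5.659 \cdot 10^{-9}$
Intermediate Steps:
$P = -159$ ($P = -3 - 156 = -159$)
$D{\left(l \right)} = 1 + l^{2}$
$T = 163920$ ($T = 3 \cdot 40 \cdot 1366 = 3 \cdot 54640 = 163920$)
$a{\left(S,L \right)} = L S \left(1 + L^{2}\right)$
$\frac{1}{a{\left(44,P \right)} + T} = \frac{1}{\left(-159\right) 44 \left(1 + \left(-159\right)^{2}\right) + 163920} = \frac{1}{\left(-159\right) 44 \left(1 + 25281\right) + 163920} = \frac{1}{\left(-159\right) 44 \cdot 25282 + 163920} = \frac{1}{-176872872 + 163920} = \frac{1}{-176708952} = - \frac{1}{176708952}$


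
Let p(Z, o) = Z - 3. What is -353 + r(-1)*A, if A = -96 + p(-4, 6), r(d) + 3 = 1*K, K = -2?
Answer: 162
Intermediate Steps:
p(Z, o) = -3 + Z
r(d) = -5 (r(d) = -3 + 1*(-2) = -3 - 2 = -5)
A = -103 (A = -96 + (-3 - 4) = -96 - 7 = -103)
-353 + r(-1)*A = -353 - 5*(-103) = -353 + 515 = 162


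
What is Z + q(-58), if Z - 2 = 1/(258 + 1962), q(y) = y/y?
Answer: 6661/2220 ≈ 3.0005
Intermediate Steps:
q(y) = 1
Z = 4441/2220 (Z = 2 + 1/(258 + 1962) = 2 + 1/2220 = 4441/2220 ≈ 2.0005)
Z + q(-58) = 4441/2220 + 1 = 6661/2220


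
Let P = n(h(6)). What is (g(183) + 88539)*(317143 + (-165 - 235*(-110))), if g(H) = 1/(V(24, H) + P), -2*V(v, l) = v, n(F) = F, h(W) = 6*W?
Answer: 60707325153/2 ≈ 3.0354e+10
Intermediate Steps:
V(v, l) = -v/2
P = 36 (P = 6*6 = 36)
g(H) = 1/24 (g(H) = 1/(-½*24 + 36) = 1/(-12 + 36) = 1/24)
(g(183) + 88539)*(317143 + (-165 - 235*(-110))) = (1/24 + 88539)*(317143 + (-165 - 235*(-110))) = 2124937*(317143 + (-165 + 25850))/24 = 2124937*(317143 + 25685)/24 = (2124937/24)*342828 = 60707325153/2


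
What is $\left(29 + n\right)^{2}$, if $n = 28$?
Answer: $3249$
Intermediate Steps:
$\left(29 + n\right)^{2} = \left(29 + 28\right)^{2} = 57^{2} = 3249$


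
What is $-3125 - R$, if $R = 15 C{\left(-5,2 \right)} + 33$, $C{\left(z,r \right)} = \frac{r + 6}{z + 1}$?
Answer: $-3128$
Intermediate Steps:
$C{\left(z,r \right)} = \frac{6 + r}{1 + z}$
$R = 3$ ($R = 15 \frac{6 + 2}{1 - 5} + 33 = 15 \frac{1}{-4} \cdot 8 + 33 = 15 \left(\left(- \frac{1}{4}\right) 8\right) + 33 = 15 \left(-2\right) + 33 = -30 + 33 = 3$)
$-3125 - R = -3125 - 3 = -3128$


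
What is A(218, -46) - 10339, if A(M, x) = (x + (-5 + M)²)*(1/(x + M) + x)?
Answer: -360328561/172 ≈ -2.0949e+6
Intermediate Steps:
A(M, x) = (x + (-5 + M)²)*(x + 1/(M + x)) (A(M, x) = (x + (-5 + M)²)*(1/(M + x) + x) = (x + (-5 + M)²)*(x + 1/(M + x)))
A(218, -46) - 10339 = (-46 + (-46)³ + (-5 + 218)² + 218*(-46)² + (-46)²*(-5 + 218)² + 218*(-46)*(-5 + 218)²)/(218 - 46) - 10339 = (-46 - 97336 + 213² + 218*2116 + 2116*213² + 218*(-46)*213²)/172 - 10339 = (-46 - 97336 + 45369 + 461288 + 2116*45369 + 218*(-46)*45369)/172 - 10339 = (-46 - 97336 + 45369 + 461288 + 96000804 - 454960332)/172 - 10339 = (1/172)*(-358550253) - 10339 = -358550253/172 - 10339 = -360328561/172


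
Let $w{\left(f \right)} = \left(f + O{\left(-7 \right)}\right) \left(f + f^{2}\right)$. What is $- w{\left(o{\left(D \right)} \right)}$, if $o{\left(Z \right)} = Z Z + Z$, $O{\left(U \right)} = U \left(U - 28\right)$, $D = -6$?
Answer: $-255750$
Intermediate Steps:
$O{\left(U \right)} = U \left(-28 + U\right)$
$o{\left(Z \right)} = Z + Z^{2}$ ($o{\left(Z \right)} = Z^{2} + Z = Z + Z^{2}$)
$w{\left(f \right)} = \left(245 + f\right) \left(f + f^{2}\right)$ ($w{\left(f \right)} = \left(f - 7 \left(-28 - 7\right)\right) \left(f + f^{2}\right) = \left(f - -245\right) \left(f + f^{2}\right) = \left(f + 245\right) \left(f + f^{2}\right) = \left(245 + f\right) \left(f + f^{2}\right)$)
$- w{\left(o{\left(D \right)} \right)} = - - 6 \left(1 - 6\right) \left(245 + \left(- 6 \left(1 - 6\right)\right)^{2} + 246 \left(- 6 \left(1 - 6\right)\right)\right) = - \left(-6\right) \left(-5\right) \left(245 + \left(\left(-6\right) \left(-5\right)\right)^{2} + 246 \left(\left(-6\right) \left(-5\right)\right)\right) = - 30 \left(245 + 30^{2} + 246 \cdot 30\right) = - 30 \left(245 + 900 + 7380\right) = - 30 \cdot 8525 = \left(-1\right) 255750 = -255750$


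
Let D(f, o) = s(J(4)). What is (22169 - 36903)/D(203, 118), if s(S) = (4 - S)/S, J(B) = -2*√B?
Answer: 7367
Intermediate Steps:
s(S) = (4 - S)/S
D(f, o) = -2 (D(f, o) = (4 - (-2)*√4)/((-2*√4)) = (4 - (-2)*2)/((-2*2)) = (4 - 1*(-4))/(-4) = -(4 + 4)/4 = -¼*8 = -2)
(22169 - 36903)/D(203, 118) = (22169 - 36903)/(-2) = -14734*(-½) = 7367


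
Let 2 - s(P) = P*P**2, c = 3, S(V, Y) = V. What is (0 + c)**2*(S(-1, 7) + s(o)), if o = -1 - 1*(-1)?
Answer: 9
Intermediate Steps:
o = 0 (o = -1 + 1 = 0)
s(P) = 2 - P**3 (s(P) = 2 - P*P**2 = 2 - P**3)
(0 + c)**2*(S(-1, 7) + s(o)) = (0 + 3)**2*(-1 + (2 - 1*0**3)) = 3**2*(-1 + (2 - 1*0)) = 9*(-1 + (2 + 0)) = 9*(-1 + 2) = 9*1 = 9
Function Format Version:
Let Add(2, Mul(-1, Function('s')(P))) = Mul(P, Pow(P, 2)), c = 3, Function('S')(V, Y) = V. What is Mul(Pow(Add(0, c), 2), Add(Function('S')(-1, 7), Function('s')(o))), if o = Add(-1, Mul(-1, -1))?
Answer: 9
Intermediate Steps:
o = 0 (o = Add(-1, 1) = 0)
Function('s')(P) = Add(2, Mul(-1, Pow(P, 3))) (Function('s')(P) = Add(2, Mul(-1, Mul(P, Pow(P, 2)))) = Add(2, Mul(-1, Pow(P, 3))))
Mul(Pow(Add(0, c), 2), Add(Function('S')(-1, 7), Function('s')(o))) = Mul(Pow(Add(0, 3), 2), Add(-1, Add(2, Mul(-1, Pow(0, 3))))) = Mul(Pow(3, 2), Add(-1, Add(2, Mul(-1, 0)))) = Mul(9, Add(-1, Add(2, 0))) = Mul(9, Add(-1, 2)) = Mul(9, 1) = 9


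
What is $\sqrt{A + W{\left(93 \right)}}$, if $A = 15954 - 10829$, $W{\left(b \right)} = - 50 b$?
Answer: $5 \sqrt{19} \approx 21.794$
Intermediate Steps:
$A = 5125$
$\sqrt{A + W{\left(93 \right)}} = \sqrt{5125 - 4650} = \sqrt{475} = 5 \sqrt{19}$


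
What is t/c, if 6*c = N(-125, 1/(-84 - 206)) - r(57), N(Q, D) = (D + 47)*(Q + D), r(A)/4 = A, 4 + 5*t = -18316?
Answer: 616284800/171079893 ≈ 3.6023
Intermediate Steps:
t = -3664 (t = -⅘ + (⅕)*(-18316) = -⅘ - 18316/5 = -3664)
r(A) = 4*A
N(Q, D) = (47 + D)*(D + Q)
c = -171079893/168200 (c = (((1/(-84 - 206))² + 47/(-84 - 206) + 47*(-125) - 125/(-84 - 206)) - 4*57)/6 = (((1/(-290))² + 47/(-290) - 5875 - 125/(-290)) - 1*228)/6 = (((-1/290)² + 47*(-1/290) - 5875 - 1/290*(-125)) - 228)/6 = ((1/84100 - 47/290 - 5875 + 25/58) - 228)/6 = (-494064879/84100 - 228)/6 = (⅙)*(-513239679/84100) = -171079893/168200 ≈ -1017.1)
t/c = -3664/(-171079893/168200) = -3664*(-168200/171079893) = 616284800/171079893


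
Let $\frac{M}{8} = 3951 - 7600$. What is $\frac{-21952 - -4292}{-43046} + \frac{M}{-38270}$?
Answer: $\frac{5428222}{4627445} \approx 1.173$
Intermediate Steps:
$M = -29192$ ($M = 8 \left(3951 - 7600\right) = 8 \left(-3649\right) = -29192$)
$\frac{-21952 - -4292}{-43046} + \frac{M}{-38270} = \frac{-21952 - -4292}{-43046} - \frac{29192}{-38270} = \left(-21952 + 4292\right) \left(- \frac{1}{43046}\right) - - \frac{164}{215} = \left(-17660\right) \left(- \frac{1}{43046}\right) + \frac{164}{215} = \frac{8830}{21523} + \frac{164}{215} = \frac{5428222}{4627445}$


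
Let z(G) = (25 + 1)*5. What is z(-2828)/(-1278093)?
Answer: -130/1278093 ≈ -0.00010171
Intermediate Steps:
z(G) = 130 (z(G) = 26*5 = 130)
z(-2828)/(-1278093) = 130/(-1278093) = 130*(-1/1278093) = -130/1278093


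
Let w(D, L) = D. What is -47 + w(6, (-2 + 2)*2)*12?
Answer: 25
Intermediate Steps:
-47 + w(6, (-2 + 2)*2)*12 = -47 + 6*12 = -47 + 72 = 25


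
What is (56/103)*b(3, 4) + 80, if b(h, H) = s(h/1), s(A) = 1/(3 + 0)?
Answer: 24776/309 ≈ 80.181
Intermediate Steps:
s(A) = ⅓ (s(A) = 1/3 = ⅓)
b(h, H) = ⅓
(56/103)*b(3, 4) + 80 = (56/103)*(⅓) + 80 = 56/309 + 80 = 24776/309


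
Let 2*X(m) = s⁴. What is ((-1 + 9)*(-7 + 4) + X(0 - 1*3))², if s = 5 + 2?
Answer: 5536609/4 ≈ 1.3842e+6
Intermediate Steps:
s = 7
X(m) = 2401/2 (X(m) = (½)*7⁴ = (½)*2401 = 2401/2)
((-1 + 9)*(-7 + 4) + X(0 - 1*3))² = ((-1 + 9)*(-7 + 4) + 2401/2)² = (8*(-3) + 2401/2)² = (-24 + 2401/2)² = (2353/2)² = 5536609/4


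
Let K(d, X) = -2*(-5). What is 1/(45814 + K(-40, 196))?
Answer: 1/45824 ≈ 2.1823e-5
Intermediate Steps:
K(d, X) = 10
1/(45814 + K(-40, 196)) = 1/(45814 + 10) = 1/45824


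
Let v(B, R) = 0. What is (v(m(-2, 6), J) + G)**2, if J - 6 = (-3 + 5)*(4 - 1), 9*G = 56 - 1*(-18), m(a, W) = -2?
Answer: 5476/81 ≈ 67.605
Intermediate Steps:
G = 74/9 (G = (56 - 1*(-18))/9 = (56 + 18)/9 = (1/9)*74 = 74/9 ≈ 8.2222)
J = 12 (J = 6 + (-3 + 5)*(4 - 1) = 6 + 2*3 = 6 + 6 = 12)
(v(m(-2, 6), J) + G)**2 = (0 + 74/9)**2 = (74/9)**2 = 5476/81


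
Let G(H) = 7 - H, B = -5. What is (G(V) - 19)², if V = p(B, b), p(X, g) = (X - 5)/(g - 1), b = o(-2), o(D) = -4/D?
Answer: 4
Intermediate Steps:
b = 2 (b = -4/(-2) = -4*(-½) = 2)
p(X, g) = (-5 + X)/(-1 + g)
V = -10 (V = (-5 - 5)/(-1 + 2) = -10/1 = 1*(-10) = -10)
(G(V) - 19)² = ((7 - 1*(-10)) - 19)² = ((7 + 10) - 19)² = (17 - 19)² = (-2)² = 4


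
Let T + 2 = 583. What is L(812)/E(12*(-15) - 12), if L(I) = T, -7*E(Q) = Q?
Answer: 4067/192 ≈ 21.182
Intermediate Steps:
E(Q) = -Q/7
T = 581 (T = -2 + 583 = 581)
L(I) = 581
L(812)/E(12*(-15) - 12) = 581/((-(12*(-15) - 12)/7)) = 581/((-(-180 - 12)/7)) = 581/((-⅐*(-192))) = 581/(192/7) = 581*(7/192) = 4067/192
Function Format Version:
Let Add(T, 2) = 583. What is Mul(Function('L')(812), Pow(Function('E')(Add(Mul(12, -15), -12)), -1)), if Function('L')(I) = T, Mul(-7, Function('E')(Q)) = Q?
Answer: Rational(4067, 192) ≈ 21.182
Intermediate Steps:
Function('E')(Q) = Mul(Rational(-1, 7), Q)
T = 581 (T = Add(-2, 583) = 581)
Function('L')(I) = 581
Mul(Function('L')(812), Pow(Function('E')(Add(Mul(12, -15), -12)), -1)) = Mul(581, Pow(Mul(Rational(-1, 7), Add(Mul(12, -15), -12)), -1)) = Mul(581, Pow(Mul(Rational(-1, 7), Add(-180, -12)), -1)) = Mul(581, Pow(Mul(Rational(-1, 7), -192), -1)) = Mul(581, Pow(Rational(192, 7), -1)) = Mul(581, Rational(7, 192)) = Rational(4067, 192)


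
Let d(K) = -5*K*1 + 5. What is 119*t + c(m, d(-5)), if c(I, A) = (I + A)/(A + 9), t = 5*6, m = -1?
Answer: 139259/39 ≈ 3570.7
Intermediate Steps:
t = 30
d(K) = 5 - 5*K (d(K) = -5*K + 5 = 5 - 5*K)
c(I, A) = (A + I)/(9 + A)
119*t + c(m, d(-5)) = 119*30 + ((5 - 5*(-5)) - 1)/(9 + (5 - 5*(-5))) = 3570 + ((5 + 25) - 1)/(9 + (5 + 25)) = 3570 + (30 - 1)/(9 + 30) = 3570 + 29/39 = 139259/39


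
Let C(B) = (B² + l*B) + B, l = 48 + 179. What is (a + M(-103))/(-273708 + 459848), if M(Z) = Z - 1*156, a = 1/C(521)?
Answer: -10106931/7263722606 ≈ -0.0013914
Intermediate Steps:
l = 227
C(B) = B² + 228*B (C(B) = (B² + 227*B) + B = B² + 228*B)
a = 1/390229 (a = 1/(521*(228 + 521)) = 1/(521*749) = 1/390229 ≈ 2.5626e-6)
M(Z) = -156 + Z (M(Z) = Z - 156 = -156 + Z)
(a + M(-103))/(-273708 + 459848) = (1/390229 + (-156 - 103))/(-273708 + 459848) = (1/390229 - 259)/186140 = -101069310/390229*1/186140 = -10106931/7263722606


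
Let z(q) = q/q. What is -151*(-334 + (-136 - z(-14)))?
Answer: 71121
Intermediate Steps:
z(q) = 1
-151*(-334 + (-136 - z(-14))) = -151*(-334 + (-136 - 1*1)) = -151*(-334 + (-136 - 1)) = -151*(-334 - 137) = -151*(-471) = 71121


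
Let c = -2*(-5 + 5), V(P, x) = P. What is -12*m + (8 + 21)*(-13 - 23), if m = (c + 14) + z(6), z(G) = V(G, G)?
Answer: -1284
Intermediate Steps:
z(G) = G
c = 0 (c = -2*0 = 0)
m = 20 (m = (0 + 14) + 6 = 14 + 6 = 20)
-12*m + (8 + 21)*(-13 - 23) = -12*20 + (8 + 21)*(-13 - 23) = -240 + 29*(-36) = -240 - 1044 = -1284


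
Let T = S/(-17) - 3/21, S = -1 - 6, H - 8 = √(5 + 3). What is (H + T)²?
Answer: 1081544/14161 + 3936*√2/119 ≈ 123.15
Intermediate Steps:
H = 8 + 2*√2 (H = 8 + √(5 + 3) = 8 + √8 = 8 + 2*√2 ≈ 10.828)
S = -7
T = 32/119 (T = -7/(-17) - 3/21 = -7*(-1/17) - 3*1/21 = 7/17 - ⅐ = 32/119 ≈ 0.26891)
(H + T)² = ((8 + 2*√2) + 32/119)² = (984/119 + 2*√2)²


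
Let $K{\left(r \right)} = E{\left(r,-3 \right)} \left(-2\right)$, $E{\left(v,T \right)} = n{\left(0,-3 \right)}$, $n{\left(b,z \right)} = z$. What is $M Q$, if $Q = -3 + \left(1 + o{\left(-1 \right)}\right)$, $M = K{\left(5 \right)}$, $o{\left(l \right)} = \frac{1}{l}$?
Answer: $-18$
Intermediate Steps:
$E{\left(v,T \right)} = -3$
$K{\left(r \right)} = 6$ ($K{\left(r \right)} = \left(-3\right) \left(-2\right) = 6$)
$M = 6$
$Q = -3$ ($Q = -3 + \left(1 + \frac{1}{-1}\right) = -3 + \left(1 - 1\right) = -3 + 0 = -3$)
$M Q = 6 \left(-3\right) = -18$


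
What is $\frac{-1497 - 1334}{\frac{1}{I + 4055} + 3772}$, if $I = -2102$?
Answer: $- \frac{5528943}{7366717} \approx -0.75053$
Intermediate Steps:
$\frac{-1497 - 1334}{\frac{1}{I + 4055} + 3772} = \frac{-1497 - 1334}{\frac{1}{-2102 + 4055} + 3772} = - \frac{2831}{\frac{1}{1953} + 3772} = - \frac{2831}{\frac{7366717}{1953}} = \left(-2831\right) \frac{1953}{7366717} = - \frac{5528943}{7366717}$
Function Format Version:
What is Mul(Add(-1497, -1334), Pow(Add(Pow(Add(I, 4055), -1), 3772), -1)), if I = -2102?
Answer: Rational(-5528943, 7366717) ≈ -0.75053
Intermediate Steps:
Mul(Add(-1497, -1334), Pow(Add(Pow(Add(I, 4055), -1), 3772), -1)) = Mul(Add(-1497, -1334), Pow(Add(Pow(Add(-2102, 4055), -1), 3772), -1)) = Mul(-2831, Pow(Add(Pow(1953, -1), 3772), -1)) = Mul(-2831, Pow(Add(Rational(1, 1953), 3772), -1)) = Mul(-2831, Pow(Rational(7366717, 1953), -1)) = Mul(-2831, Rational(1953, 7366717)) = Rational(-5528943, 7366717)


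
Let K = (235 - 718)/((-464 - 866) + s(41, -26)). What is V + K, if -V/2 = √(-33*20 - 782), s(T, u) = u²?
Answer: 161/218 - 2*I*√1442 ≈ 0.73853 - 75.947*I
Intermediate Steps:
V = -2*I*√1442 (V = -2*√(-33*20 - 782) = -2*√(-660 - 782) = -2*I*√1442 ≈ -75.947*I)
K = 161/218 (K = (235 - 718)/((-464 - 866) + (-26)²) = -483/(-1330 + 676) = -483/(-654) = -483*(-1/654) = 161/218 ≈ 0.73853)
V + K = -2*I*√1442 + 161/218 = 161/218 - 2*I*√1442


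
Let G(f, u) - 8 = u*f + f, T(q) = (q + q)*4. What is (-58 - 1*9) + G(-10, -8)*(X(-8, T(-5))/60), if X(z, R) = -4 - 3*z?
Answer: -41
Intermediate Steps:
T(q) = 8*q (T(q) = (2*q)*4 = 8*q)
G(f, u) = 8 + f + f*u (G(f, u) = 8 + (u*f + f) = 8 + (f*u + f) = 8 + (f + f*u) = 8 + f + f*u)
(-58 - 1*9) + G(-10, -8)*(X(-8, T(-5))/60) = (-58 - 1*9) + (8 - 10 - 10*(-8))*((-4 - 3*(-8))/60) = (-58 - 9) + (8 - 10 + 80)*((-4 + 24)*(1/60)) = -67 + 78*(20*(1/60)) = -67 + 78*(⅓) = -67 + 26 = -41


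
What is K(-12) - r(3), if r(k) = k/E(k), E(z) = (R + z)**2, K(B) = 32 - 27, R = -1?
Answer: 17/4 ≈ 4.2500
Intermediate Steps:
K(B) = 5
E(z) = (-1 + z)**2
r(k) = k/(-1 + k)**2 (r(k) = k/((-1 + k)**2) = k/(-1 + k)**2)
K(-12) - r(3) = 5 - 3/(-1 + 3)**2 = 5 - 3/2**2 = 5 - 3/4 = 17/4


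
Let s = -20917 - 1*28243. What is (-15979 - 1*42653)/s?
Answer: 7329/6145 ≈ 1.1927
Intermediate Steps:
s = -49160 (s = -20917 - 28243 = -49160)
(-15979 - 1*42653)/s = (-15979 - 1*42653)/(-49160) = (-15979 - 42653)*(-1/49160) = -58632*(-1/49160) = 7329/6145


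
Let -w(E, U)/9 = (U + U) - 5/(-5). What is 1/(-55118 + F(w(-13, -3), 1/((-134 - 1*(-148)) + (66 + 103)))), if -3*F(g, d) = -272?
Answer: -3/165082 ≈ -1.8173e-5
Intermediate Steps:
w(E, U) = -9 - 18*U (w(E, U) = -9*((U + U) - 5/(-5)) = -9*(2*U - 5*(-⅕)) = -9*(2*U + 1) = -9*(1 + 2*U) = -9 - 18*U)
F(g, d) = 272/3 (F(g, d) = -⅓*(-272) = 272/3)
1/(-55118 + F(w(-13, -3), 1/((-134 - 1*(-148)) + (66 + 103)))) = 1/(-55118 + 272/3) = 1/(-165082/3) = -3/165082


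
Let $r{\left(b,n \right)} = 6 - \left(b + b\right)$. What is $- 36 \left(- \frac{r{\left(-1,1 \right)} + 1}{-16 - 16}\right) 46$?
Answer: $- \frac{1863}{4} \approx -465.75$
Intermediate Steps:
$r{\left(b,n \right)} = 6 - 2 b$
$- 36 \left(- \frac{r{\left(-1,1 \right)} + 1}{-16 - 16}\right) 46 = - 36 \left(- \frac{\left(6 - -2\right) + 1}{-16 - 16}\right) 46 = - 36 \left(- \frac{\left(6 + 2\right) + 1}{-16 - 16}\right) 46 = - 36 \left(- \frac{8 + 1}{-32}\right) 46 = - 36 \left(- \frac{9 \left(-1\right)}{32}\right) 46 = - 36 \left(\left(-1\right) \left(- \frac{9}{32}\right)\right) 46 = \left(-36\right) \frac{9}{32} \cdot 46 = \left(- \frac{81}{8}\right) 46 = - \frac{1863}{4}$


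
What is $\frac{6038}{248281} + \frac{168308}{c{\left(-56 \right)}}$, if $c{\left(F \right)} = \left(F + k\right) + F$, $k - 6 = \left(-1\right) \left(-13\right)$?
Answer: $- \frac{41787117014}{23090133} \approx -1809.7$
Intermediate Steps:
$k = 19$ ($k = 6 - -13 = 6 + 13 = 19$)
$c{\left(F \right)} = 19 + 2 F$ ($c{\left(F \right)} = \left(F + 19\right) + F = \left(19 + F\right) + F = 19 + 2 F$)
$\frac{6038}{248281} + \frac{168308}{c{\left(-56 \right)}} = \frac{6038}{248281} + \frac{168308}{19 + 2 \left(-56\right)} = 6038 \cdot \frac{1}{248281} + \frac{168308}{19 - 112} = \frac{6038}{248281} + \frac{168308}{-93} = \frac{6038}{248281} + 168308 \left(- \frac{1}{93}\right) = \frac{6038}{248281} - \frac{168308}{93} = - \frac{41787117014}{23090133}$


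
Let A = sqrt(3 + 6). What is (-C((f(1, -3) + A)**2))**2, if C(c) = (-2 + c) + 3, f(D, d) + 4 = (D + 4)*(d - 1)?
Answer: 195364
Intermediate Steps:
f(D, d) = -4 + (-1 + d)*(4 + D) (f(D, d) = -4 + (D + 4)*(d - 1) = -4 + (4 + D)*(-1 + d) = -4 + (-1 + d)*(4 + D))
A = 3 (A = sqrt(9) = 3)
C(c) = 1 + c
(-C((f(1, -3) + A)**2))**2 = (-(1 + ((-8 - 1*1 + 4*(-3) + 1*(-3)) + 3)**2))**2 = (-(1 + ((-8 - 1 - 12 - 3) + 3)**2))**2 = (-(1 + (-24 + 3)**2))**2 = (-(1 + (-21)**2))**2 = (-(1 + 441))**2 = (-1*442)**2 = (-442)**2 = 195364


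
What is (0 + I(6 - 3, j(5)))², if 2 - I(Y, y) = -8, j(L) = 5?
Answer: 100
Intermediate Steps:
I(Y, y) = 10 (I(Y, y) = 2 - 1*(-8) = 2 + 8 = 10)
(0 + I(6 - 3, j(5)))² = (0 + 10)² = 10² = 100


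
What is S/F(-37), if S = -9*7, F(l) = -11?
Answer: 63/11 ≈ 5.7273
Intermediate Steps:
S = -63
S/F(-37) = -63/(-11) = -63*(-1/11) = 63/11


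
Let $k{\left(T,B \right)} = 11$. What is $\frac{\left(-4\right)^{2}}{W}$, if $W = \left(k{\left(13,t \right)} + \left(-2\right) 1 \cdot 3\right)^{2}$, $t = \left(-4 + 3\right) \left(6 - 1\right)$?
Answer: $\frac{16}{25} \approx 0.64$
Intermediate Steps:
$t = -5$ ($t = \left(-1\right) 5 = -5$)
$W = 25$ ($W = \left(11 + \left(-2\right) 1 \cdot 3\right)^{2} = \left(11 - 6\right)^{2} = 5^{2} = 25$)
$\frac{\left(-4\right)^{2}}{W} = \frac{\left(-4\right)^{2}}{25} = 16 \cdot \frac{1}{25} = \frac{16}{25}$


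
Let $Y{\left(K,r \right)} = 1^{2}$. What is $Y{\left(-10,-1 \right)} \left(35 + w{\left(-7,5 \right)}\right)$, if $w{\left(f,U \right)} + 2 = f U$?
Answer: $-2$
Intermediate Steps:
$Y{\left(K,r \right)} = 1$
$w{\left(f,U \right)} = -2 + U f$ ($w{\left(f,U \right)} = -2 + f U = -2 + U f$)
$Y{\left(-10,-1 \right)} \left(35 + w{\left(-7,5 \right)}\right) = 1 \left(35 + \left(-2 + 5 \left(-7\right)\right)\right) = 1 \left(35 - 37\right) = 1 \left(-2\right) = -2$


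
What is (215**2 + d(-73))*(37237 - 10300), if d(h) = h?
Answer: 1243196424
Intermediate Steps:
(215**2 + d(-73))*(37237 - 10300) = (215**2 - 73)*(37237 - 10300) = (46225 - 73)*26937 = 46152*26937 = 1243196424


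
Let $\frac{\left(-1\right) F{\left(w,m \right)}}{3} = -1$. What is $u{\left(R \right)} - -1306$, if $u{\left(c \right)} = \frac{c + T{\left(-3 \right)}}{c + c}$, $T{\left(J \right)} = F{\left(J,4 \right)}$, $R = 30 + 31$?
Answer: $\frac{79698}{61} \approx 1306.5$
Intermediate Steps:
$R = 61$
$F{\left(w,m \right)} = 3$ ($F{\left(w,m \right)} = \left(-3\right) \left(-1\right) = 3$)
$T{\left(J \right)} = 3$
$u{\left(c \right)} = \frac{3 + c}{2 c}$ ($u{\left(c \right)} = \frac{c + 3}{c + c} = \frac{3 + c}{2 c}$)
$u{\left(R \right)} - -1306 = \frac{3 + 61}{2 \cdot 61} - -1306 = \frac{1}{2} \cdot \frac{1}{61} \cdot 64 + 1306 = \frac{32}{61} + 1306 = \frac{79698}{61}$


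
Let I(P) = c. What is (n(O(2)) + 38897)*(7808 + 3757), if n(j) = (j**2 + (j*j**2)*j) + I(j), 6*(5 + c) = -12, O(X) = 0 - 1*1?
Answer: 449785980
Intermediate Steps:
O(X) = -1 (O(X) = 0 - 1 = -1)
c = -7 (c = -5 + (1/6)*(-12) = -5 - 2 = -7)
I(P) = -7
n(j) = -7 + j**2 + j**4 (n(j) = (j**2 + (j*j**2)*j) - 7 = (j**2 + j**3*j) - 7 = (j**2 + j**4) - 7 = -7 + j**2 + j**4)
(n(O(2)) + 38897)*(7808 + 3757) = ((-7 + (-1)**2 + (-1)**4) + 38897)*(7808 + 3757) = ((-7 + 1 + 1) + 38897)*11565 = (-5 + 38897)*11565 = 38892*11565 = 449785980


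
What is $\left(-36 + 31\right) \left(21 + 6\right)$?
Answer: $-135$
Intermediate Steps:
$\left(-36 + 31\right) \left(21 + 6\right) = \left(-5\right) 27 = -135$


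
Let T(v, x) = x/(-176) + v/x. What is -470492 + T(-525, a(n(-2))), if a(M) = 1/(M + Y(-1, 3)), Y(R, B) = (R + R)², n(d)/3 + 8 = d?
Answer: -2090508991/4576 ≈ -4.5684e+5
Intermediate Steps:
n(d) = -24 + 3*d
Y(R, B) = 4*R² (Y(R, B) = (2*R)² = 4*R²)
a(M) = 1/(4 + M) (a(M) = 1/(M + 4*(-1)²) = 1/(M + 4*1) = 1/(M + 4) = 1/(4 + M))
T(v, x) = -x/176 + v/x (T(v, x) = x*(-1/176) + v/x = -x/176 + v/x)
-470492 + T(-525, a(n(-2))) = -470492 + (-1/(176*(4 + (-24 + 3*(-2)))) - (-10500 - 3150)) = -470492 + (-1/(176*(4 + (-24 - 6))) - 525/(1/(4 + (-24 - 6)))) = -470492 + (-1/(176*(4 - 30)) - 525/(1/(4 - 30))) = -470492 + (-1/176/(-26) - 525/(1/(-26))) = -470492 + (-1/176*(-1/26) - 525/(-1/26)) = -470492 + (1/4576 - 525*(-26)) = -470492 + (1/4576 + 13650) = -470492 + 62462401/4576 = -2090508991/4576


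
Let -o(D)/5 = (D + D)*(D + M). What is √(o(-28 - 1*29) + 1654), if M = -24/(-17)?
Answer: 2*I*√2169761/17 ≈ 173.3*I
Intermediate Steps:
M = 24/17 (M = -24*(-1/17) = 24/17 ≈ 1.4118)
o(D) = -10*D*(24/17 + D) (o(D) = -5*(D + D)*(D + 24/17) = -5*2*D*(24/17 + D) = -10*D*(24/17 + D))
√(o(-28 - 1*29) + 1654) = √(-10*(-28 - 1*29)*(24 + 17*(-28 - 1*29))/17 + 1654) = √(-10*(-28 - 29)*(24 + 17*(-28 - 29))/17 + 1654) = √(-10/17*(-57)*(24 + 17*(-57)) + 1654) = √(-10/17*(-57)*(24 - 969) + 1654) = √(-10/17*(-57)*(-945) + 1654) = √(-538650/17 + 1654) = √(-510532/17) = 2*I*√2169761/17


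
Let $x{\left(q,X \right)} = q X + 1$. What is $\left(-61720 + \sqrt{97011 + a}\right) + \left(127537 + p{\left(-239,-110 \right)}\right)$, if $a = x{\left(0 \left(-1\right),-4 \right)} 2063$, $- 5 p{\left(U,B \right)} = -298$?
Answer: $\frac{329383}{5} + \sqrt{99074} \approx 66191.0$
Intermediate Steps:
$x{\left(q,X \right)} = 1 + X q$ ($x{\left(q,X \right)} = X q + 1 = 1 + X q$)
$p{\left(U,B \right)} = \frac{298}{5}$ ($p{\left(U,B \right)} = \left(- \frac{1}{5}\right) \left(-298\right) = \frac{298}{5}$)
$a = 2063$ ($a = \left(1 - 4 \cdot 0 \left(-1\right)\right) 2063 = \left(1 - 0\right) 2063 = \left(1 + 0\right) 2063 = 1 \cdot 2063 = 2063$)
$\left(-61720 + \sqrt{97011 + a}\right) + \left(127537 + p{\left(-239,-110 \right)}\right) = \left(-61720 + \sqrt{97011 + 2063}\right) + \left(127537 + \frac{298}{5}\right) = \left(-61720 + \sqrt{99074}\right) + \frac{637983}{5} = \frac{329383}{5} + \sqrt{99074}$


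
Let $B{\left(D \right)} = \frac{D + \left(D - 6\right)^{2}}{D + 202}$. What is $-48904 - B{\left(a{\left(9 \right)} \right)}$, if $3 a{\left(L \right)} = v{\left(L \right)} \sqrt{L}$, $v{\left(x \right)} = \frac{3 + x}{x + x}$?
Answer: $- \frac{44600579}{912} \approx -48904.0$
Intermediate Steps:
$v{\left(x \right)} = \frac{3 + x}{2 x}$
$a{\left(L \right)} = \frac{3 + L}{6 \sqrt{L}}$ ($a{\left(L \right)} = \frac{\frac{3 + L}{2 L} \sqrt{L}}{3} = \frac{\frac{1}{2} \frac{1}{\sqrt{L}} \left(3 + L\right)}{3} = \frac{3 + L}{6 \sqrt{L}}$)
$B{\left(D \right)} = \frac{D + \left(-6 + D\right)^{2}}{202 + D}$
$-48904 - B{\left(a{\left(9 \right)} \right)} = -48904 - \frac{\frac{3 + 9}{6 \cdot 3} + \left(-6 + \frac{3 + 9}{6 \cdot 3}\right)^{2}}{202 + \frac{3 + 9}{6 \cdot 3}} = -48904 - \frac{\frac{1}{6} \cdot \frac{1}{3} \cdot 12 + \left(-6 + \frac{1}{6} \cdot \frac{1}{3} \cdot 12\right)^{2}}{202 + \frac{1}{6} \cdot \frac{1}{3} \cdot 12} = -48904 - \frac{\frac{2}{3} + \left(-6 + \frac{2}{3}\right)^{2}}{202 + \frac{2}{3}} = -48904 - \frac{\frac{2}{3} + \left(- \frac{16}{3}\right)^{2}}{\frac{608}{3}} = -48904 - \frac{3 \left(\frac{2}{3} + \frac{256}{9}\right)}{608} = -48904 - \frac{3}{608} \cdot \frac{262}{9} = -48904 - \frac{131}{912} = - \frac{44600579}{912}$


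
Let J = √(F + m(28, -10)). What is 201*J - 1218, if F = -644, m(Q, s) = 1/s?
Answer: -1218 + 201*I*√64410/10 ≈ -1218.0 + 5101.2*I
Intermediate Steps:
J = I*√64410/10 (J = √(-644 + 1/(-10)) = √(-644 - ⅒) = √(-6441/10) = I*√64410/10 ≈ 25.379*I)
201*J - 1218 = 201*(I*√64410/10) - 1218 = 201*I*√64410/10 - 1218 = -1218 + 201*I*√64410/10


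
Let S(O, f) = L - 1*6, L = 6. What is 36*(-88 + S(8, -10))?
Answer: -3168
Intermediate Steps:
S(O, f) = 0 (S(O, f) = 6 - 1*6 = 6 - 6 = 0)
36*(-88 + S(8, -10)) = 36*(-88 + 0) = 36*(-88) = -3168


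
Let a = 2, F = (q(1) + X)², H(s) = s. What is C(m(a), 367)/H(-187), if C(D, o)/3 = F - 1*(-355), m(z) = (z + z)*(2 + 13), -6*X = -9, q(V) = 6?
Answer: -4935/748 ≈ -6.5976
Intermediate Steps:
X = 3/2 (X = -⅙*(-9) = 3/2 ≈ 1.5000)
F = 225/4 (F = (6 + 3/2)² = (15/2)² = 225/4 ≈ 56.250)
m(z) = 30*z (m(z) = (2*z)*15 = 30*z)
C(D, o) = 4935/4 (C(D, o) = 3*(225/4 - 1*(-355)) = 3*(225/4 + 355) = 3*(1645/4) = 4935/4)
C(m(a), 367)/H(-187) = (4935/4)/(-187) = (4935/4)*(-1/187) = -4935/748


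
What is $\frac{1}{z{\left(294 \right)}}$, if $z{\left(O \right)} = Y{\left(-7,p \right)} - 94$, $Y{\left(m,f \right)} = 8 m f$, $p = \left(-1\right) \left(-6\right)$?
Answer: $- \frac{1}{430} \approx -0.0023256$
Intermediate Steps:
$p = 6$
$Y{\left(m,f \right)} = 8 f m$
$z{\left(O \right)} = -430$ ($z{\left(O \right)} = 8 \cdot 6 \left(-7\right) - 94 = -336 - 94 = -430$)
$\frac{1}{z{\left(294 \right)}} = \frac{1}{-430} = - \frac{1}{430}$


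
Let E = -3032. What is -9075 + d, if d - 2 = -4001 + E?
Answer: -16106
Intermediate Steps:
d = -7031 (d = 2 + (-4001 - 3032) = 2 - 7033 = -7031)
-9075 + d = -9075 - 7031 = -16106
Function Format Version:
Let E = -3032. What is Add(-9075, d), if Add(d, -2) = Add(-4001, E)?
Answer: -16106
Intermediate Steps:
d = -7031 (d = Add(2, Add(-4001, -3032)) = Add(2, -7033) = -7031)
Add(-9075, d) = Add(-9075, -7031) = -16106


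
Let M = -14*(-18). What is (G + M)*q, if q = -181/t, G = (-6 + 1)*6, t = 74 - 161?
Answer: 13394/29 ≈ 461.86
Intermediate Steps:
t = -87
G = -30 (G = -5*6 = -30)
q = 181/87 (q = -181/(-87) = -181*(-1/87) = 181/87 ≈ 2.0805)
M = 252
(G + M)*q = (-30 + 252)*(181/87) = 222*(181/87) = 13394/29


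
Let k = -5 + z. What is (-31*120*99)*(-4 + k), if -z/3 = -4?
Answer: -1104840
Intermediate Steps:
z = 12 (z = -3*(-4) = 12)
k = 7 (k = -5 + 12 = 7)
(-31*120*99)*(-4 + k) = (-31*120*99)*(-4 + 7) = -3720*99*3 = -368280*3 = -1104840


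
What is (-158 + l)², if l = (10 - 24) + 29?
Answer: 20449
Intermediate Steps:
l = 15 (l = -14 + 29 = 15)
(-158 + l)² = (-158 + 15)² = (-143)² = 20449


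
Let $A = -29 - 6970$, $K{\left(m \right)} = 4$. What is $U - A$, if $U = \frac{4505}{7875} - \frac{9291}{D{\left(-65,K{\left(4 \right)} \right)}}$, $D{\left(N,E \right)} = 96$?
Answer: $\frac{347900657}{50400} \approx 6902.8$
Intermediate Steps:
$A = -6999$ ($A = -29 - 6970 = -6999$)
$U = - \frac{4848943}{50400}$ ($U = \frac{4505}{7875} - \frac{9291}{96} = 4505 \cdot \frac{1}{7875} - \frac{3097}{32} = \frac{901}{1575} - \frac{3097}{32} = - \frac{4848943}{50400} \approx -96.209$)
$U - A = - \frac{4848943}{50400} - -6999 = - \frac{4848943}{50400} + 6999 = \frac{347900657}{50400}$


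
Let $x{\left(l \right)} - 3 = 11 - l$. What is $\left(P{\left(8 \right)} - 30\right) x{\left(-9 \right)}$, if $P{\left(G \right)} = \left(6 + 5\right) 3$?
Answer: $69$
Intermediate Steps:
$P{\left(G \right)} = 33$ ($P{\left(G \right)} = 11 \cdot 3 = 33$)
$x{\left(l \right)} = 14 - l$ ($x{\left(l \right)} = 3 - \left(-11 + l\right) = 14 - l$)
$\left(P{\left(8 \right)} - 30\right) x{\left(-9 \right)} = \left(33 - 30\right) \left(14 - -9\right) = 3 \left(14 + 9\right) = 3 \cdot 23 = 69$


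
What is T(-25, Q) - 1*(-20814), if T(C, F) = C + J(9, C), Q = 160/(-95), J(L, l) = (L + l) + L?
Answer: 20782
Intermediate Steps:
J(L, l) = l + 2*L
Q = -32/19 (Q = 160*(-1/95) = -32/19 ≈ -1.6842)
T(C, F) = 18 + 2*C (T(C, F) = C + (C + 2*9) = C + (C + 18) = C + (18 + C) = 18 + 2*C)
T(-25, Q) - 1*(-20814) = (18 + 2*(-25)) - 1*(-20814) = (18 - 50) + 20814 = -32 + 20814 = 20782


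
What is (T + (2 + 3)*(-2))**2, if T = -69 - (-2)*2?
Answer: 5625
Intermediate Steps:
T = -65 (T = -69 - 1*(-4) = -69 + 4 = -65)
(T + (2 + 3)*(-2))**2 = (-65 + (2 + 3)*(-2))**2 = (-65 + 5*(-2))**2 = (-65 - 10)**2 = (-75)**2 = 5625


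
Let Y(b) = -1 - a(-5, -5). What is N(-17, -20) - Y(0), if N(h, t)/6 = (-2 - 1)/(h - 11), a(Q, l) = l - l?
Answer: 23/14 ≈ 1.6429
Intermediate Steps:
a(Q, l) = 0
Y(b) = -1 (Y(b) = -1 - 1*0 = -1 + 0 = -1)
N(h, t) = -18/(-11 + h) (N(h, t) = 6*((-2 - 1)/(h - 11)) = 6*(-3/(-11 + h)) = -18/(-11 + h))
N(-17, -20) - Y(0) = -18/(-11 - 17) - 1*(-1) = -18/(-28) + 1 = -18*(-1/28) + 1 = 9/14 + 1 = 23/14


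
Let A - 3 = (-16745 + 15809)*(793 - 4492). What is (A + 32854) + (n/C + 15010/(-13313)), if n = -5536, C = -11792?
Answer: 34293005852329/9811681 ≈ 3.4951e+6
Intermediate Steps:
A = 3462267 (A = 3 + (-16745 + 15809)*(793 - 4492) = 3 - 936*(-3699) = 3 + 3462264 = 3462267)
(A + 32854) + (n/C + 15010/(-13313)) = (3462267 + 32854) + (-5536/(-11792) + 15010/(-13313)) = 3495121 + (-5536*(-1/11792) + 15010*(-1/13313)) = 3495121 + (346/737 - 15010/13313) = 3495121 - 6456072/9811681 = 34293005852329/9811681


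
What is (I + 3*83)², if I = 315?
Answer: 318096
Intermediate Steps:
(I + 3*83)² = (315 + 3*83)² = (315 + 249)² = 564² = 318096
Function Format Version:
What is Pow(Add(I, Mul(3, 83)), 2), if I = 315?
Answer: 318096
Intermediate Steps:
Pow(Add(I, Mul(3, 83)), 2) = Pow(Add(315, Mul(3, 83)), 2) = Pow(Add(315, 249), 2) = Pow(564, 2) = 318096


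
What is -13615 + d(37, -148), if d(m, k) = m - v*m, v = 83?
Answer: -16649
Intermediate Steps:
d(m, k) = -82*m (d(m, k) = m - 83*m = -82*m)
-13615 + d(37, -148) = -13615 - 82*37 = -13615 - 3034 = -16649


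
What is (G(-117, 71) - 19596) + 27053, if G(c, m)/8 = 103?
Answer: 8281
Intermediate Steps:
G(c, m) = 824 (G(c, m) = 8*103 = 824)
(G(-117, 71) - 19596) + 27053 = (824 - 19596) + 27053 = -18772 + 27053 = 8281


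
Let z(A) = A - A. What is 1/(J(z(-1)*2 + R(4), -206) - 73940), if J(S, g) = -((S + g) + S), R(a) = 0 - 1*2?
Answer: -1/73730 ≈ -1.3563e-5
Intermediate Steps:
R(a) = -2 (R(a) = 0 - 2 = -2)
z(A) = 0
J(S, g) = -g - 2*S (J(S, g) = -(g + 2*S) = -g - 2*S)
1/(J(z(-1)*2 + R(4), -206) - 73940) = 1/((-1*(-206) - 2*(0*2 - 2)) - 73940) = 1/((206 - 2*(0 - 2)) - 73940) = 1/((206 - 2*(-2)) - 73940) = 1/((206 + 4) - 73940) = 1/(210 - 73940) = 1/(-73730) = -1/73730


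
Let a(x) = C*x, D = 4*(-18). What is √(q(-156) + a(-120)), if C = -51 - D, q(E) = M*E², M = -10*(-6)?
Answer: 6*√40490 ≈ 1207.3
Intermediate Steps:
M = 60
D = -72
q(E) = 60*E²
C = 21 (C = -51 - 1*(-72) = -51 + 72 = 21)
a(x) = 21*x
√(q(-156) + a(-120)) = √(60*(-156)² + 21*(-120)) = √(60*24336 - 2520) = √(1460160 - 2520) = √1457640 = 6*√40490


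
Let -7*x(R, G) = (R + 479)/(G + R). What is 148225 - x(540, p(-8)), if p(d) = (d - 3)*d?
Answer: 651598119/4396 ≈ 1.4823e+5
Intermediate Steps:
p(d) = d*(-3 + d) (p(d) = (-3 + d)*d = d*(-3 + d))
x(R, G) = -(479 + R)/(7*(G + R)) (x(R, G) = -(R + 479)/(7*(G + R)) = -(479 + R)/(7*(G + R)))
148225 - x(540, p(-8)) = 148225 - (-479 - 1*540)/(7*(-8*(-3 - 8) + 540)) = 148225 - (-479 - 540)/(7*(-8*(-11) + 540)) = 148225 - (-1019)/(7*(88 + 540)) = 148225 - (-1019)/(7*628) = 148225 - 1*(-1019/4396) = 148225 + 1019/4396 = 651598119/4396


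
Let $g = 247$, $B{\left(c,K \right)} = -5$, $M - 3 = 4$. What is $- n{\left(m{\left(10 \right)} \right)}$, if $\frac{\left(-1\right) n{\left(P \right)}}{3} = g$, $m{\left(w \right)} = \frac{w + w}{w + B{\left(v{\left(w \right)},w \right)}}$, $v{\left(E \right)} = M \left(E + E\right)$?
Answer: $741$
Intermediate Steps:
$M = 7$ ($M = 3 + 4 = 7$)
$v{\left(E \right)} = 14 E$ ($v{\left(E \right)} = 7 \left(E + E\right) = 7 \cdot 2 E = 14 E$)
$m{\left(w \right)} = \frac{2 w}{-5 + w}$ ($m{\left(w \right)} = \frac{w + w}{w - 5} = \frac{2 w}{-5 + w}$)
$n{\left(P \right)} = -741$ ($n{\left(P \right)} = \left(-3\right) 247 = -741$)
$- n{\left(m{\left(10 \right)} \right)} = \left(-1\right) \left(-741\right) = 741$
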